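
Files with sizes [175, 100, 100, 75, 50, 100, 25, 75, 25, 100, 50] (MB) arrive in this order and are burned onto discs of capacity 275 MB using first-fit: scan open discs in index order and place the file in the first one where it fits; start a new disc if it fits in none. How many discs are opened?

  175 → disc 1 (new)  [load 175/275]
  100 → disc 1  [load 275/275]
  100 → disc 2 (new)  [load 100/275]
  75 → disc 2  [load 175/275]
  50 → disc 2  [load 225/275]
  100 → disc 3 (new)  [load 100/275]
  25 → disc 2  [load 250/275]
  75 → disc 3  [load 175/275]
  25 → disc 2  [load 275/275]
  100 → disc 3  [load 275/275]
  50 → disc 4 (new)  [load 50/275]
4 discs opened.

4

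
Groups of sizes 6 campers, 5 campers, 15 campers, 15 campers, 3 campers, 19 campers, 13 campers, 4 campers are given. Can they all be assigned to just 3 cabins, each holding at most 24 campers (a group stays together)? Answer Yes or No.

No

Total = 80 campers; ⌈80/24⌉ = 4.
At least 4 cabins are required, but only 3 are allowed.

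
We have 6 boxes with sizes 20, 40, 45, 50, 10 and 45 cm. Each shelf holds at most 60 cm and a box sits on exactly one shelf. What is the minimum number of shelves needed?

4

Total = 50 + 45 + 45 + 40 + 20 + 10 = 210 cm.
Lower bound: ⌈210/60⌉ = 4 shelves.
A packing using 4 shelves:
  shelf 1: 50 + 10 = 60
  shelf 2: 45 = 45
  shelf 3: 45 = 45
  shelf 4: 40 + 20 = 60
This matches the lower bound, so 4 is optimal.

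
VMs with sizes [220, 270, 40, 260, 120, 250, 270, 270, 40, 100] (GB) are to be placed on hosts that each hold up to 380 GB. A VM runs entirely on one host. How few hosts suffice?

6

Total = 270 + 270 + 270 + 260 + 250 + 220 + 120 + 100 + 40 + 40 = 1840 GB.
Lower bound: ⌈1840/380⌉ = 5 hosts.
Also, 6 VMs each exceed 190 GB, and no two of those can share a host, so at least 6 hosts are needed.
A packing using 6 hosts:
  host 1: 270 + 100 = 370
  host 2: 270 + 40 + 40 = 350
  host 3: 270 = 270
  host 4: 260 + 120 = 380
  host 5: 250 = 250
  host 6: 220 = 220
This matches the lower bound, so 6 is optimal.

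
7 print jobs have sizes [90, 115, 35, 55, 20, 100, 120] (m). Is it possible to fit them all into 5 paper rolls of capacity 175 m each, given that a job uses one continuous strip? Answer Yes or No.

A valid assignment using 4 paper rolls:
  roll 1: 120 + 55 = 175
  roll 2: 115 + 35 + 20 = 170
  roll 3: 100 = 100
  roll 4: 90 = 90
That uses only 4 ≤ 5, so 5 paper rolls are enough.

Yes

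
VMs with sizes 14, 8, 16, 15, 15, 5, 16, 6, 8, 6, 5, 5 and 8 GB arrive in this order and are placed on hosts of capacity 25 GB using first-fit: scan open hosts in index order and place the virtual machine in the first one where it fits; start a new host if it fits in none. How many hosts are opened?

  14 → host 1 (new)  [load 14/25]
  8 → host 1  [load 22/25]
  16 → host 2 (new)  [load 16/25]
  15 → host 3 (new)  [load 15/25]
  15 → host 4 (new)  [load 15/25]
  5 → host 2  [load 21/25]
  16 → host 5 (new)  [load 16/25]
  6 → host 3  [load 21/25]
  8 → host 4  [load 23/25]
  6 → host 5  [load 22/25]
  5 → host 6 (new)  [load 5/25]
  5 → host 6  [load 10/25]
  8 → host 6  [load 18/25]
6 hosts opened.

6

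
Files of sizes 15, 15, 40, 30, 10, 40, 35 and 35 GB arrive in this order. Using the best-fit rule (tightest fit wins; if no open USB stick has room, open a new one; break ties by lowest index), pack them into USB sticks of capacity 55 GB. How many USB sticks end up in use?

6

  15 → USB stick 1 (new)  [load 15/55]
  15 → USB stick 1  [load 30/55]
  40 → USB stick 2 (new)  [load 40/55]
  30 → USB stick 3 (new)  [load 30/55]
  10 → USB stick 2  [load 50/55]
  40 → USB stick 4 (new)  [load 40/55]
  35 → USB stick 5 (new)  [load 35/55]
  35 → USB stick 6 (new)  [load 35/55]
6 USB sticks opened.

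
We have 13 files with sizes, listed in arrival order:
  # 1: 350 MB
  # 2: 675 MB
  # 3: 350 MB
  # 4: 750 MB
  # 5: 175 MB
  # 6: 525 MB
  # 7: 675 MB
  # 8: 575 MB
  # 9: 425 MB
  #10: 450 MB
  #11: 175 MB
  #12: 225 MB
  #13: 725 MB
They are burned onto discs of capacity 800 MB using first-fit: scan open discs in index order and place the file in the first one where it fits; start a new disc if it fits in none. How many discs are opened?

9

  350 → disc 1 (new)  [load 350/800]
  675 → disc 2 (new)  [load 675/800]
  350 → disc 1  [load 700/800]
  750 → disc 3 (new)  [load 750/800]
  175 → disc 4 (new)  [load 175/800]
  525 → disc 4  [load 700/800]
  675 → disc 5 (new)  [load 675/800]
  575 → disc 6 (new)  [load 575/800]
  425 → disc 7 (new)  [load 425/800]
  450 → disc 8 (new)  [load 450/800]
  175 → disc 6  [load 750/800]
  225 → disc 7  [load 650/800]
  725 → disc 9 (new)  [load 725/800]
9 discs opened.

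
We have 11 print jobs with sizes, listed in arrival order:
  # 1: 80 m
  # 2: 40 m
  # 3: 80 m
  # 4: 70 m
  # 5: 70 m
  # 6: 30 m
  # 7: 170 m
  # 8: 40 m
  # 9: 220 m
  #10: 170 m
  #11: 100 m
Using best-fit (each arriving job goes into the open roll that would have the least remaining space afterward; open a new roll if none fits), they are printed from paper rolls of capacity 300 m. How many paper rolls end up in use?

  80 → roll 1 (new)  [load 80/300]
  40 → roll 1  [load 120/300]
  80 → roll 1  [load 200/300]
  70 → roll 1  [load 270/300]
  70 → roll 2 (new)  [load 70/300]
  30 → roll 1  [load 300/300]
  170 → roll 2  [load 240/300]
  40 → roll 2  [load 280/300]
  220 → roll 3 (new)  [load 220/300]
  170 → roll 4 (new)  [load 170/300]
  100 → roll 4  [load 270/300]
4 paper rolls opened.

4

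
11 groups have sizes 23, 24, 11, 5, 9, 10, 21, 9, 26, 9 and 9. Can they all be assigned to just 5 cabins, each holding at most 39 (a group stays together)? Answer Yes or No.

A valid assignment using 5 cabins:
  cabin 1: 26 + 11 = 37
  cabin 2: 24 + 10 + 5 = 39
  cabin 3: 23 + 9 = 32
  cabin 4: 21 + 9 + 9 = 39
  cabin 5: 9 = 9
Every load is within 39, so 5 cabins suffice.

Yes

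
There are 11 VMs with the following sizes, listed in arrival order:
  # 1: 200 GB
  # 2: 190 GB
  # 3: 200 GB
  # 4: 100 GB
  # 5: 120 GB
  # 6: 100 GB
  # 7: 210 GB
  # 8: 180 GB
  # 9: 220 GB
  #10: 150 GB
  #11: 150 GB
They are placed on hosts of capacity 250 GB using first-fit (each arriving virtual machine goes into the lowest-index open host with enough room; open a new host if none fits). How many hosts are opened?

9

  200 → host 1 (new)  [load 200/250]
  190 → host 2 (new)  [load 190/250]
  200 → host 3 (new)  [load 200/250]
  100 → host 4 (new)  [load 100/250]
  120 → host 4  [load 220/250]
  100 → host 5 (new)  [load 100/250]
  210 → host 6 (new)  [load 210/250]
  180 → host 7 (new)  [load 180/250]
  220 → host 8 (new)  [load 220/250]
  150 → host 5  [load 250/250]
  150 → host 9 (new)  [load 150/250]
9 hosts opened.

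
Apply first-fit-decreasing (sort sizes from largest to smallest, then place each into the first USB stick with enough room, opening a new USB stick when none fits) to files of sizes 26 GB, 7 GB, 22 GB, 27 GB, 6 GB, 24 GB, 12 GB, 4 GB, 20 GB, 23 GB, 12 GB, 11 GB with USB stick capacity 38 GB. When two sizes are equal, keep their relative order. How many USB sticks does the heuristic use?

Sorted descending: 27, 26, 24, 23, 22, 20, 12, 12, 11, 7, 6, 4.
  27 → USB stick 1 (new)  [load 27/38]
  26 → USB stick 2 (new)  [load 26/38]
  24 → USB stick 3 (new)  [load 24/38]
  23 → USB stick 4 (new)  [load 23/38]
  22 → USB stick 5 (new)  [load 22/38]
  20 → USB stick 6 (new)  [load 20/38]
  12 → USB stick 2  [load 38/38]
  12 → USB stick 3  [load 36/38]
  11 → USB stick 1  [load 38/38]
  7 → USB stick 4  [load 30/38]
  6 → USB stick 4  [load 36/38]
  4 → USB stick 5  [load 26/38]
6 USB sticks opened.

6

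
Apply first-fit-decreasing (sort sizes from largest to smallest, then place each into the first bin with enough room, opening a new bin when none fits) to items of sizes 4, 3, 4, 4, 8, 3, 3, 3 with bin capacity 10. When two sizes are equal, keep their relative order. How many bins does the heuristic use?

4

Sorted descending: 8, 4, 4, 4, 3, 3, 3, 3.
  8 → bin 1 (new)  [load 8/10]
  4 → bin 2 (new)  [load 4/10]
  4 → bin 2  [load 8/10]
  4 → bin 3 (new)  [load 4/10]
  3 → bin 3  [load 7/10]
  3 → bin 3  [load 10/10]
  3 → bin 4 (new)  [load 3/10]
  3 → bin 4  [load 6/10]
4 bins opened.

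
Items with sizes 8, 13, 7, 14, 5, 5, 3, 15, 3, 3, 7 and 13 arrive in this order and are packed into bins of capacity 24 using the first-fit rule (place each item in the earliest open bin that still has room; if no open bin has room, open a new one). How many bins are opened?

  8 → bin 1 (new)  [load 8/24]
  13 → bin 1  [load 21/24]
  7 → bin 2 (new)  [load 7/24]
  14 → bin 2  [load 21/24]
  5 → bin 3 (new)  [load 5/24]
  5 → bin 3  [load 10/24]
  3 → bin 1  [load 24/24]
  15 → bin 4 (new)  [load 15/24]
  3 → bin 2  [load 24/24]
  3 → bin 3  [load 13/24]
  7 → bin 3  [load 20/24]
  13 → bin 5 (new)  [load 13/24]
5 bins opened.

5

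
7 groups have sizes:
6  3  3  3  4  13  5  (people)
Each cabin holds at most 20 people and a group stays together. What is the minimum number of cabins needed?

2

Total = 13 + 6 + 5 + 4 + 3 + 3 + 3 = 37 people.
Lower bound: ⌈37/20⌉ = 2 cabins.
A packing using 2 cabins:
  cabin 1: 13 + 6 = 19
  cabin 2: 5 + 4 + 3 + 3 + 3 = 18
This matches the lower bound, so 2 is optimal.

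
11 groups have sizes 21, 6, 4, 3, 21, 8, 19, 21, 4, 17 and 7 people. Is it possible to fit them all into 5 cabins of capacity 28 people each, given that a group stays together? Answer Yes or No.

Yes

A valid assignment using 5 cabins:
  cabin 1: 21 + 7 = 28
  cabin 2: 21 + 6 = 27
  cabin 3: 21 + 4 + 3 = 28
  cabin 4: 19 + 8 = 27
  cabin 5: 17 + 4 = 21
Every load is within 28 people, so 5 cabins suffice.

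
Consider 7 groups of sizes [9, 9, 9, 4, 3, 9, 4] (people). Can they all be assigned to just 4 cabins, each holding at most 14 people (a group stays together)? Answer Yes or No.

Yes

A valid assignment using 4 cabins:
  cabin 1: 9 + 4 = 13
  cabin 2: 9 + 4 = 13
  cabin 3: 9 + 3 = 12
  cabin 4: 9 = 9
Every load is within 14 people, so 4 cabins suffice.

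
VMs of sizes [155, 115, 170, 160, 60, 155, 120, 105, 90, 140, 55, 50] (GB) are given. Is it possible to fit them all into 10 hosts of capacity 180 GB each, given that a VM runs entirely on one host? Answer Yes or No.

A valid assignment using 9 hosts:
  host 1: 170 = 170
  host 2: 160 = 160
  host 3: 155 = 155
  host 4: 155 = 155
  host 5: 140 = 140
  host 6: 120 + 60 = 180
  host 7: 115 + 55 = 170
  host 8: 105 + 50 = 155
  host 9: 90 = 90
That uses only 9 ≤ 10, so 10 hosts are enough.

Yes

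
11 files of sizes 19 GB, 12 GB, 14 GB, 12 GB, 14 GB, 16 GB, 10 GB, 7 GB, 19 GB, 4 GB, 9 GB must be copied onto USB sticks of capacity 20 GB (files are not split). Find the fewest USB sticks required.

Total = 19 + 19 + 16 + 14 + 14 + 12 + 12 + 10 + 9 + 7 + 4 = 136 GB.
Lower bound: ⌈136/20⌉ = 7 USB sticks.
A packing using 8 USB sticks:
  USB stick 1: 19 = 19
  USB stick 2: 19 = 19
  USB stick 3: 16 + 4 = 20
  USB stick 4: 14 = 14
  USB stick 5: 14 = 14
  USB stick 6: 12 + 7 = 19
  USB stick 7: 12 = 12
  USB stick 8: 10 + 9 = 19
No arrangement into 7 USB sticks stays within capacity, so 8 is optimal.

8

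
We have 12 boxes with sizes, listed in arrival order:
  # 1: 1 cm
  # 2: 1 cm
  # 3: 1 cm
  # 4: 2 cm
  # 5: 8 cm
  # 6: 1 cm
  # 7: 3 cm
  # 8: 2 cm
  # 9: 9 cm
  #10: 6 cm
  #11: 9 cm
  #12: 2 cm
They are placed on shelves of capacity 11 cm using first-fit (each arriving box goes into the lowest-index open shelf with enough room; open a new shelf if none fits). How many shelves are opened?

  1 → shelf 1 (new)  [load 1/11]
  1 → shelf 1  [load 2/11]
  1 → shelf 1  [load 3/11]
  2 → shelf 1  [load 5/11]
  8 → shelf 2 (new)  [load 8/11]
  1 → shelf 1  [load 6/11]
  3 → shelf 1  [load 9/11]
  2 → shelf 1  [load 11/11]
  9 → shelf 3 (new)  [load 9/11]
  6 → shelf 4 (new)  [load 6/11]
  9 → shelf 5 (new)  [load 9/11]
  2 → shelf 2  [load 10/11]
5 shelves opened.

5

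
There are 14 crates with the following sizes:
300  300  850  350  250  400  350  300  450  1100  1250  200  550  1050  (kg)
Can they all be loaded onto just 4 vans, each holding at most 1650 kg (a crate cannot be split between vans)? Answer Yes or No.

Total = 7700 kg; ⌈7700/1650⌉ = 5.
At least 5 vans are required, but only 4 are allowed.

No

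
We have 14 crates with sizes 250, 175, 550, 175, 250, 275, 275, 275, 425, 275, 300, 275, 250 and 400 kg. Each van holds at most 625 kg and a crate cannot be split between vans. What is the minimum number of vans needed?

8

Total = 550 + 425 + 400 + 300 + 275 + 275 + 275 + 275 + 275 + 250 + 250 + 250 + 175 + 175 = 4150 kg.
Lower bound: ⌈4150/625⌉ = 7 vans.
A packing using 8 vans:
  van 1: 550 = 550
  van 2: 425 + 175 = 600
  van 3: 400 + 175 = 575
  van 4: 300 + 275 = 575
  van 5: 275 + 275 = 550
  van 6: 275 + 275 = 550
  van 7: 250 + 250 = 500
  van 8: 250 = 250
No arrangement into 7 vans stays within capacity, so 8 is optimal.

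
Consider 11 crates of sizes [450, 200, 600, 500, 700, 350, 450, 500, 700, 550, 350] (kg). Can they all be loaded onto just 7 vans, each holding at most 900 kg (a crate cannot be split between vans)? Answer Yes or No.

A valid assignment using 7 vans:
  van 1: 700 + 200 = 900
  van 2: 700 = 700
  van 3: 600 = 600
  van 4: 550 + 350 = 900
  van 5: 500 + 350 = 850
  van 6: 500 = 500
  van 7: 450 + 450 = 900
Every load is within 900 kg, so 7 vans suffice.

Yes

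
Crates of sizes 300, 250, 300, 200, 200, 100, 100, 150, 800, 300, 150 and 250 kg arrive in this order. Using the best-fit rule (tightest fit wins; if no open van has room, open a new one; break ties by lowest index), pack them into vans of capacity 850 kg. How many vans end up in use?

  300 → van 1 (new)  [load 300/850]
  250 → van 1  [load 550/850]
  300 → van 1  [load 850/850]
  200 → van 2 (new)  [load 200/850]
  200 → van 2  [load 400/850]
  100 → van 2  [load 500/850]
  100 → van 2  [load 600/850]
  150 → van 2  [load 750/850]
  800 → van 3 (new)  [load 800/850]
  300 → van 4 (new)  [load 300/850]
  150 → van 4  [load 450/850]
  250 → van 4  [load 700/850]
4 vans opened.

4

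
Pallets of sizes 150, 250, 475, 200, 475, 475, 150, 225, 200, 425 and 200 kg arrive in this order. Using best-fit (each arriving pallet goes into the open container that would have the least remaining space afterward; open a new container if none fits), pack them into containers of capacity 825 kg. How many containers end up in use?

5

  150 → container 1 (new)  [load 150/825]
  250 → container 1  [load 400/825]
  475 → container 2 (new)  [load 475/825]
  200 → container 2  [load 675/825]
  475 → container 3 (new)  [load 475/825]
  475 → container 4 (new)  [load 475/825]
  150 → container 2  [load 825/825]
  225 → container 3  [load 700/825]
  200 → container 4  [load 675/825]
  425 → container 1  [load 825/825]
  200 → container 5 (new)  [load 200/825]
5 containers opened.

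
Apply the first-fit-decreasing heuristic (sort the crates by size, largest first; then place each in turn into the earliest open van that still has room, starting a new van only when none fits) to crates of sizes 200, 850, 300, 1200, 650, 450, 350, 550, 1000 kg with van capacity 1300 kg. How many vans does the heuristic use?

5

Sorted descending: 1200, 1000, 850, 650, 550, 450, 350, 300, 200.
  1200 → van 1 (new)  [load 1200/1300]
  1000 → van 2 (new)  [load 1000/1300]
  850 → van 3 (new)  [load 850/1300]
  650 → van 4 (new)  [load 650/1300]
  550 → van 4  [load 1200/1300]
  450 → van 3  [load 1300/1300]
  350 → van 5 (new)  [load 350/1300]
  300 → van 2  [load 1300/1300]
  200 → van 5  [load 550/1300]
5 vans opened.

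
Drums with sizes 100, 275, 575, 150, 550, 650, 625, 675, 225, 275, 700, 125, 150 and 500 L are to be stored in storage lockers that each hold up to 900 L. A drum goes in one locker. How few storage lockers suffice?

7

Total = 700 + 675 + 650 + 625 + 575 + 550 + 500 + 275 + 275 + 225 + 150 + 150 + 125 + 100 = 5575 L.
Lower bound: ⌈5575/900⌉ = 7 storage lockers.
A packing using 7 storage lockers:
  locker 1: 700 + 150 = 850
  locker 2: 675 + 225 = 900
  locker 3: 650 + 150 + 100 = 900
  locker 4: 625 + 275 = 900
  locker 5: 575 + 275 = 850
  locker 6: 550 + 125 = 675
  locker 7: 500 = 500
This matches the lower bound, so 7 is optimal.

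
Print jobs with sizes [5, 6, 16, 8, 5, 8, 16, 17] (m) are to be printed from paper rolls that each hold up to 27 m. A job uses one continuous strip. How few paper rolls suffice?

4

Total = 17 + 16 + 16 + 8 + 8 + 6 + 5 + 5 = 81 m.
Lower bound: ⌈81/27⌉ = 3 paper rolls.
A packing using 4 paper rolls:
  roll 1: 17 + 8 = 25
  roll 2: 16 + 8 = 24
  roll 3: 16 + 6 + 5 = 27
  roll 4: 5 = 5
No arrangement into 3 paper rolls stays within capacity, so 4 is optimal.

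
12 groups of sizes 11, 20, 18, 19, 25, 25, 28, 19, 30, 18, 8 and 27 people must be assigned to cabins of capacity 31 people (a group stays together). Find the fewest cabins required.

Total = 30 + 28 + 27 + 25 + 25 + 20 + 19 + 19 + 18 + 18 + 11 + 8 = 248 people.
Lower bound: ⌈248/31⌉ = 8 cabins.
Also, 10 groups each exceed 31/2 people, and no two of those can share a cabin, so at least 10 cabins are needed.
A packing using 10 cabins:
  cabin 1: 30 = 30
  cabin 2: 28 = 28
  cabin 3: 27 = 27
  cabin 4: 25 = 25
  cabin 5: 25 = 25
  cabin 6: 20 + 11 = 31
  cabin 7: 19 + 8 = 27
  cabin 8: 19 = 19
  cabin 9: 18 = 18
  cabin 10: 18 = 18
This matches the lower bound, so 10 is optimal.

10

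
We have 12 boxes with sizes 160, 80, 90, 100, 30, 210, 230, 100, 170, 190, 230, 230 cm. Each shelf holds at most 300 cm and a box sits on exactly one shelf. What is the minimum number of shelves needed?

Total = 230 + 230 + 230 + 210 + 190 + 170 + 160 + 100 + 100 + 90 + 80 + 30 = 1820 cm.
Lower bound: ⌈1820/300⌉ = 7 shelves.
A packing using 7 shelves:
  shelf 1: 230 + 30 = 260
  shelf 2: 230 = 230
  shelf 3: 230 = 230
  shelf 4: 210 + 90 = 300
  shelf 5: 190 + 100 = 290
  shelf 6: 170 + 100 = 270
  shelf 7: 160 + 80 = 240
This matches the lower bound, so 7 is optimal.

7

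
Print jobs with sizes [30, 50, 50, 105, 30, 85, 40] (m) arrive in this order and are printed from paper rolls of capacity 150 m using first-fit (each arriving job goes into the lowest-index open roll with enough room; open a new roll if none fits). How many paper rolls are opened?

3

  30 → roll 1 (new)  [load 30/150]
  50 → roll 1  [load 80/150]
  50 → roll 1  [load 130/150]
  105 → roll 2 (new)  [load 105/150]
  30 → roll 2  [load 135/150]
  85 → roll 3 (new)  [load 85/150]
  40 → roll 3  [load 125/150]
3 paper rolls opened.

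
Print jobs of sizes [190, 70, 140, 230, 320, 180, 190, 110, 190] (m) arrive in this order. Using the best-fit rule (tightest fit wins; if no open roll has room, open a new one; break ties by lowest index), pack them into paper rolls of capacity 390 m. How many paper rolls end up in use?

  190 → roll 1 (new)  [load 190/390]
  70 → roll 1  [load 260/390]
  140 → roll 2 (new)  [load 140/390]
  230 → roll 2  [load 370/390]
  320 → roll 3 (new)  [load 320/390]
  180 → roll 4 (new)  [load 180/390]
  190 → roll 4  [load 370/390]
  110 → roll 1  [load 370/390]
  190 → roll 5 (new)  [load 190/390]
5 paper rolls opened.

5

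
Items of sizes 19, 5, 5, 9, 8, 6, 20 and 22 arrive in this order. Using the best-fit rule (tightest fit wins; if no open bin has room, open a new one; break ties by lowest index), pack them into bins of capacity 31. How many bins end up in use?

4

  19 → bin 1 (new)  [load 19/31]
  5 → bin 1  [load 24/31]
  5 → bin 1  [load 29/31]
  9 → bin 2 (new)  [load 9/31]
  8 → bin 2  [load 17/31]
  6 → bin 2  [load 23/31]
  20 → bin 3 (new)  [load 20/31]
  22 → bin 4 (new)  [load 22/31]
4 bins opened.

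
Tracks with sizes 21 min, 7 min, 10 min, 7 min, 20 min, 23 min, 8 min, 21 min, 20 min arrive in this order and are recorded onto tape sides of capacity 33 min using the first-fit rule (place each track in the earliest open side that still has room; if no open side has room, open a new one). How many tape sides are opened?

6

  21 → side 1 (new)  [load 21/33]
  7 → side 1  [load 28/33]
  10 → side 2 (new)  [load 10/33]
  7 → side 2  [load 17/33]
  20 → side 3 (new)  [load 20/33]
  23 → side 4 (new)  [load 23/33]
  8 → side 2  [load 25/33]
  21 → side 5 (new)  [load 21/33]
  20 → side 6 (new)  [load 20/33]
6 tape sides opened.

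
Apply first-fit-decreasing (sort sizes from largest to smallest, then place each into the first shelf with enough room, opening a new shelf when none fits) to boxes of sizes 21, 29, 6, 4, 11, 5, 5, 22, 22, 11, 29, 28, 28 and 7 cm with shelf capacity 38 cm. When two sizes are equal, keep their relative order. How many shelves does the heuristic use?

7

Sorted descending: 29, 29, 28, 28, 22, 22, 21, 11, 11, 7, 6, 5, 5, 4.
  29 → shelf 1 (new)  [load 29/38]
  29 → shelf 2 (new)  [load 29/38]
  28 → shelf 3 (new)  [load 28/38]
  28 → shelf 4 (new)  [load 28/38]
  22 → shelf 5 (new)  [load 22/38]
  22 → shelf 6 (new)  [load 22/38]
  21 → shelf 7 (new)  [load 21/38]
  11 → shelf 5  [load 33/38]
  11 → shelf 6  [load 33/38]
  7 → shelf 1  [load 36/38]
  6 → shelf 2  [load 35/38]
  5 → shelf 3  [load 33/38]
  5 → shelf 3  [load 38/38]
  4 → shelf 4  [load 32/38]
7 shelves opened.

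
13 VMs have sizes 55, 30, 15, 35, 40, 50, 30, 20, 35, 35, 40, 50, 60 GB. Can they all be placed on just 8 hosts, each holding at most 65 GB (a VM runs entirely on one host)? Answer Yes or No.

Total = 495 GB; ⌈495/65⌉ = 8.
9 VMs each exceed half the capacity and cannot share a host, forcing at least 9 hosts.
At least 9 hosts are required, but only 8 are allowed.

No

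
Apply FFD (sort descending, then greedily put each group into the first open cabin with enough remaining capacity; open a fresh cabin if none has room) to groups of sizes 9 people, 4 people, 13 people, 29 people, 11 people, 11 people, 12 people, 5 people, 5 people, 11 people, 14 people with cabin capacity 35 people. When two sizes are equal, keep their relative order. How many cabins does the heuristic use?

Sorted descending: 29, 14, 13, 12, 11, 11, 11, 9, 5, 5, 4.
  29 → cabin 1 (new)  [load 29/35]
  14 → cabin 2 (new)  [load 14/35]
  13 → cabin 2  [load 27/35]
  12 → cabin 3 (new)  [load 12/35]
  11 → cabin 3  [load 23/35]
  11 → cabin 3  [load 34/35]
  11 → cabin 4 (new)  [load 11/35]
  9 → cabin 4  [load 20/35]
  5 → cabin 1  [load 34/35]
  5 → cabin 2  [load 32/35]
  4 → cabin 4  [load 24/35]
4 cabins opened.

4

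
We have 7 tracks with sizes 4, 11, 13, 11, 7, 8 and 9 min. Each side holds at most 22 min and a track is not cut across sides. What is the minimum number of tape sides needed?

Total = 13 + 11 + 11 + 9 + 8 + 7 + 4 = 63 min.
Lower bound: ⌈63/22⌉ = 3 tape sides.
A packing using 3 tape sides:
  side 1: 13 + 9 = 22
  side 2: 11 + 11 = 22
  side 3: 8 + 7 + 4 = 19
This matches the lower bound, so 3 is optimal.

3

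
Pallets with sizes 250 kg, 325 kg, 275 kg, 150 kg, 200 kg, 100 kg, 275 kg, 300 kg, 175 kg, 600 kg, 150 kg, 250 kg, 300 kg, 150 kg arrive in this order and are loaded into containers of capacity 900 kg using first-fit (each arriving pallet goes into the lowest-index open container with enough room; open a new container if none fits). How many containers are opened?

  250 → container 1 (new)  [load 250/900]
  325 → container 1  [load 575/900]
  275 → container 1  [load 850/900]
  150 → container 2 (new)  [load 150/900]
  200 → container 2  [load 350/900]
  100 → container 2  [load 450/900]
  275 → container 2  [load 725/900]
  300 → container 3 (new)  [load 300/900]
  175 → container 2  [load 900/900]
  600 → container 3  [load 900/900]
  150 → container 4 (new)  [load 150/900]
  250 → container 4  [load 400/900]
  300 → container 4  [load 700/900]
  150 → container 4  [load 850/900]
4 containers opened.

4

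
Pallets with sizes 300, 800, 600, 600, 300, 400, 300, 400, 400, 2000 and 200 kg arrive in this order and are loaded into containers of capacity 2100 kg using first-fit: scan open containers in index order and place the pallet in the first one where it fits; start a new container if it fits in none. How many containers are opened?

  300 → container 1 (new)  [load 300/2100]
  800 → container 1  [load 1100/2100]
  600 → container 1  [load 1700/2100]
  600 → container 2 (new)  [load 600/2100]
  300 → container 1  [load 2000/2100]
  400 → container 2  [load 1000/2100]
  300 → container 2  [load 1300/2100]
  400 → container 2  [load 1700/2100]
  400 → container 2  [load 2100/2100]
  2000 → container 3 (new)  [load 2000/2100]
  200 → container 4 (new)  [load 200/2100]
4 containers opened.

4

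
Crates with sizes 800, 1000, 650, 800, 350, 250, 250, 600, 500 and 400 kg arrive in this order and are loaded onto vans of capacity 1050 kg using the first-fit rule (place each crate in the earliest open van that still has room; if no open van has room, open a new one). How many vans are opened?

  800 → van 1 (new)  [load 800/1050]
  1000 → van 2 (new)  [load 1000/1050]
  650 → van 3 (new)  [load 650/1050]
  800 → van 4 (new)  [load 800/1050]
  350 → van 3  [load 1000/1050]
  250 → van 1  [load 1050/1050]
  250 → van 4  [load 1050/1050]
  600 → van 5 (new)  [load 600/1050]
  500 → van 6 (new)  [load 500/1050]
  400 → van 5  [load 1000/1050]
6 vans opened.

6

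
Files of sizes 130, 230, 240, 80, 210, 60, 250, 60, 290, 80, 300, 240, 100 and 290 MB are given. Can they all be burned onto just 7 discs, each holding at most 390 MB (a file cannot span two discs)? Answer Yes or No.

Total = 2560 MB; ⌈2560/390⌉ = 7.
8 files each exceed half the capacity and cannot share a disc, forcing at least 8 discs.
At least 8 discs are required, but only 7 are allowed.

No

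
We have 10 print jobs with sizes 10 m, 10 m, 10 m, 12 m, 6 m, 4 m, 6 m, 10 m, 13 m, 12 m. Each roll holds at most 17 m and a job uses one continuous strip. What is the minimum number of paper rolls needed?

Total = 13 + 12 + 12 + 10 + 10 + 10 + 10 + 6 + 6 + 4 = 93 m.
Lower bound: ⌈93/17⌉ = 6 paper rolls.
Also, 7 print jobs each exceed 17/2 m, and no two of those can share a roll, so at least 7 paper rolls are needed.
A packing using 7 paper rolls:
  roll 1: 13 + 4 = 17
  roll 2: 12 = 12
  roll 3: 12 = 12
  roll 4: 10 + 6 = 16
  roll 5: 10 + 6 = 16
  roll 6: 10 = 10
  roll 7: 10 = 10
This matches the lower bound, so 7 is optimal.

7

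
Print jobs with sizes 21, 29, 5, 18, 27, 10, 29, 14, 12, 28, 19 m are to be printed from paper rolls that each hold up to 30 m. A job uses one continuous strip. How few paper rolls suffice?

8

Total = 29 + 29 + 28 + 27 + 21 + 19 + 18 + 14 + 12 + 10 + 5 = 212 m.
Lower bound: ⌈212/30⌉ = 8 paper rolls.
A packing using 8 paper rolls:
  roll 1: 29 = 29
  roll 2: 29 = 29
  roll 3: 28 = 28
  roll 4: 27 = 27
  roll 5: 21 + 5 = 26
  roll 6: 19 + 10 = 29
  roll 7: 18 + 12 = 30
  roll 8: 14 = 14
This matches the lower bound, so 8 is optimal.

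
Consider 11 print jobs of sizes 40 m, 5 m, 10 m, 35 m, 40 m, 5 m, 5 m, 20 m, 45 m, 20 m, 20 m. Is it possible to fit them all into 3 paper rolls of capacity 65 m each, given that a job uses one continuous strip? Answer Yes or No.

Total = 245 m; ⌈245/65⌉ = 4.
At least 4 paper rolls are required, but only 3 are allowed.

No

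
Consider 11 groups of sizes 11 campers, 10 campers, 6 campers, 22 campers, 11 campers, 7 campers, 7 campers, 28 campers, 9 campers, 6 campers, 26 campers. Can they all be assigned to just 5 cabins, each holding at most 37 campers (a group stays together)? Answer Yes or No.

Yes

A valid assignment using 4 cabins:
  cabin 1: 28 + 9 = 37
  cabin 2: 26 + 11 = 37
  cabin 3: 22 + 11 = 33
  cabin 4: 10 + 7 + 7 + 6 + 6 = 36
That uses only 4 ≤ 5, so 5 cabins are enough.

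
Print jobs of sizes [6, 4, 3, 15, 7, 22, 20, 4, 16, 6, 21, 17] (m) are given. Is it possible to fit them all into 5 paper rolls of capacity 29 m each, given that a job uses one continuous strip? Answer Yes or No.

No

Total = 141 m; ⌈141/29⌉ = 5.
6 print jobs each exceed half the capacity and cannot share a roll, forcing at least 6 paper rolls.
At least 6 paper rolls are required, but only 5 are allowed.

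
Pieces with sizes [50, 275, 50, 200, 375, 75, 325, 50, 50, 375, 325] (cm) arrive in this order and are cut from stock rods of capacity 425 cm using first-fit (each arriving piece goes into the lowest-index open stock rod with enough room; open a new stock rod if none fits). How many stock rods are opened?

6

  50 → stock rod 1 (new)  [load 50/425]
  275 → stock rod 1  [load 325/425]
  50 → stock rod 1  [load 375/425]
  200 → stock rod 2 (new)  [load 200/425]
  375 → stock rod 3 (new)  [load 375/425]
  75 → stock rod 2  [load 275/425]
  325 → stock rod 4 (new)  [load 325/425]
  50 → stock rod 1  [load 425/425]
  50 → stock rod 2  [load 325/425]
  375 → stock rod 5 (new)  [load 375/425]
  325 → stock rod 6 (new)  [load 325/425]
6 stock rods opened.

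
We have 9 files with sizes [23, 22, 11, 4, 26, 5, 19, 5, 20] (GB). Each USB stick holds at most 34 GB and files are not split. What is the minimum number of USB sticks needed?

5

Total = 26 + 23 + 22 + 20 + 19 + 11 + 5 + 5 + 4 = 135 GB.
Lower bound: ⌈135/34⌉ = 4 USB sticks.
Also, 5 files each exceed 17 GB, and no two of those can share a USB stick, so at least 5 USB sticks are needed.
A packing using 5 USB sticks:
  USB stick 1: 26 + 5 = 31
  USB stick 2: 23 + 11 = 34
  USB stick 3: 22 + 5 + 4 = 31
  USB stick 4: 20 = 20
  USB stick 5: 19 = 19
This matches the lower bound, so 5 is optimal.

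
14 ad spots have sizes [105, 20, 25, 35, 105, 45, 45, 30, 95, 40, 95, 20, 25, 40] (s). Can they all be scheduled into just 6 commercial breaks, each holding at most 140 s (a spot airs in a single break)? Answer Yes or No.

Yes

A valid assignment using 6 commercial breaks:
  break 1: 105 + 35 = 140
  break 2: 105 + 30 = 135
  break 3: 95 + 45 = 140
  break 4: 95 + 45 = 140
  break 5: 40 + 40 + 25 + 25 = 130
  break 6: 20 + 20 = 40
Every load is within 140 s, so 6 commercial breaks suffice.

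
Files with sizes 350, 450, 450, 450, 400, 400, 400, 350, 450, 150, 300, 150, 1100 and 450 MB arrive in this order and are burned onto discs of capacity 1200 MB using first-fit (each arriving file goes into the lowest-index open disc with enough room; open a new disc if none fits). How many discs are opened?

5

  350 → disc 1 (new)  [load 350/1200]
  450 → disc 1  [load 800/1200]
  450 → disc 2 (new)  [load 450/1200]
  450 → disc 2  [load 900/1200]
  400 → disc 1  [load 1200/1200]
  400 → disc 3 (new)  [load 400/1200]
  400 → disc 3  [load 800/1200]
  350 → disc 3  [load 1150/1200]
  450 → disc 4 (new)  [load 450/1200]
  150 → disc 2  [load 1050/1200]
  300 → disc 4  [load 750/1200]
  150 → disc 2  [load 1200/1200]
  1100 → disc 5 (new)  [load 1100/1200]
  450 → disc 4  [load 1200/1200]
5 discs opened.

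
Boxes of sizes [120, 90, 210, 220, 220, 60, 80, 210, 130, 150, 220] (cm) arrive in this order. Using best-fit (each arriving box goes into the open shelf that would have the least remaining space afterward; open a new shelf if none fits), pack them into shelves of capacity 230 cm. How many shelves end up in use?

9

  120 → shelf 1 (new)  [load 120/230]
  90 → shelf 1  [load 210/230]
  210 → shelf 2 (new)  [load 210/230]
  220 → shelf 3 (new)  [load 220/230]
  220 → shelf 4 (new)  [load 220/230]
  60 → shelf 5 (new)  [load 60/230]
  80 → shelf 5  [load 140/230]
  210 → shelf 6 (new)  [load 210/230]
  130 → shelf 7 (new)  [load 130/230]
  150 → shelf 8 (new)  [load 150/230]
  220 → shelf 9 (new)  [load 220/230]
9 shelves opened.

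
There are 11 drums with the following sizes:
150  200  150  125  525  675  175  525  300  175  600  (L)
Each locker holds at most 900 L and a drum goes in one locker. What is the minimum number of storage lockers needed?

Total = 675 + 600 + 525 + 525 + 300 + 200 + 175 + 175 + 150 + 150 + 125 = 3600 L.
Lower bound: ⌈3600/900⌉ = 4 storage lockers.
A packing using 5 storage lockers:
  locker 1: 675 + 200 = 875
  locker 2: 600 + 300 = 900
  locker 3: 525 + 175 + 175 = 875
  locker 4: 525 + 150 + 150 = 825
  locker 5: 125 = 125
No arrangement into 4 storage lockers stays within capacity, so 5 is optimal.

5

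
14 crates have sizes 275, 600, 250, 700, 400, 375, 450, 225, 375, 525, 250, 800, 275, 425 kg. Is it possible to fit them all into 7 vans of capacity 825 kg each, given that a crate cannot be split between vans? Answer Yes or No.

Total = 5925 kg; ⌈5925/825⌉ = 8.
At least 8 vans are required, but only 7 are allowed.

No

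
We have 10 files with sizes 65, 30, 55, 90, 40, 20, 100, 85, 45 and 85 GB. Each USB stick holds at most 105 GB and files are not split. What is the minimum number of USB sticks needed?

7

Total = 100 + 90 + 85 + 85 + 65 + 55 + 45 + 40 + 30 + 20 = 615 GB.
Lower bound: ⌈615/105⌉ = 6 USB sticks.
A packing using 7 USB sticks:
  USB stick 1: 100 = 100
  USB stick 2: 90 = 90
  USB stick 3: 85 + 20 = 105
  USB stick 4: 85 = 85
  USB stick 5: 65 + 40 = 105
  USB stick 6: 55 + 45 = 100
  USB stick 7: 30 = 30
No arrangement into 6 USB sticks stays within capacity, so 7 is optimal.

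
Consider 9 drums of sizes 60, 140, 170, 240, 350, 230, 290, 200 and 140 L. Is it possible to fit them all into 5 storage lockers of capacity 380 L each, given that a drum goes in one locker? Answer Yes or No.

A valid assignment using 5 storage lockers:
  locker 1: 350 = 350
  locker 2: 290 + 60 = 350
  locker 3: 240 + 140 = 380
  locker 4: 230 + 140 = 370
  locker 5: 200 + 170 = 370
Every load is within 380 L, so 5 storage lockers suffice.

Yes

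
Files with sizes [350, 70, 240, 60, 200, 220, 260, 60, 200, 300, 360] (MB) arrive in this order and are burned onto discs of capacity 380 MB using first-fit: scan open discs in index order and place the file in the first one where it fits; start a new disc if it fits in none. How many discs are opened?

  350 → disc 1 (new)  [load 350/380]
  70 → disc 2 (new)  [load 70/380]
  240 → disc 2  [load 310/380]
  60 → disc 2  [load 370/380]
  200 → disc 3 (new)  [load 200/380]
  220 → disc 4 (new)  [load 220/380]
  260 → disc 5 (new)  [load 260/380]
  60 → disc 3  [load 260/380]
  200 → disc 6 (new)  [load 200/380]
  300 → disc 7 (new)  [load 300/380]
  360 → disc 8 (new)  [load 360/380]
8 discs opened.

8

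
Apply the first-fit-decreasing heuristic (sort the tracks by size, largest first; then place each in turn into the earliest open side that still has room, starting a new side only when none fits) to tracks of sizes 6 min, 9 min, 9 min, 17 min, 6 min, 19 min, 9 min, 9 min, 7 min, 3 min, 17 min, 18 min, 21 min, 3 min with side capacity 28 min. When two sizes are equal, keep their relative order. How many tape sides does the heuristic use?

6

Sorted descending: 21, 19, 18, 17, 17, 9, 9, 9, 9, 7, 6, 6, 3, 3.
  21 → side 1 (new)  [load 21/28]
  19 → side 2 (new)  [load 19/28]
  18 → side 3 (new)  [load 18/28]
  17 → side 4 (new)  [load 17/28]
  17 → side 5 (new)  [load 17/28]
  9 → side 2  [load 28/28]
  9 → side 3  [load 27/28]
  9 → side 4  [load 26/28]
  9 → side 5  [load 26/28]
  7 → side 1  [load 28/28]
  6 → side 6 (new)  [load 6/28]
  6 → side 6  [load 12/28]
  3 → side 6  [load 15/28]
  3 → side 6  [load 18/28]
6 tape sides opened.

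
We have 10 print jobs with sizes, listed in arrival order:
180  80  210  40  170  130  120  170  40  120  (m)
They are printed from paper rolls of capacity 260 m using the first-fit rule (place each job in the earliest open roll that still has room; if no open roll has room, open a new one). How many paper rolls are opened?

6

  180 → roll 1 (new)  [load 180/260]
  80 → roll 1  [load 260/260]
  210 → roll 2 (new)  [load 210/260]
  40 → roll 2  [load 250/260]
  170 → roll 3 (new)  [load 170/260]
  130 → roll 4 (new)  [load 130/260]
  120 → roll 4  [load 250/260]
  170 → roll 5 (new)  [load 170/260]
  40 → roll 3  [load 210/260]
  120 → roll 6 (new)  [load 120/260]
6 paper rolls opened.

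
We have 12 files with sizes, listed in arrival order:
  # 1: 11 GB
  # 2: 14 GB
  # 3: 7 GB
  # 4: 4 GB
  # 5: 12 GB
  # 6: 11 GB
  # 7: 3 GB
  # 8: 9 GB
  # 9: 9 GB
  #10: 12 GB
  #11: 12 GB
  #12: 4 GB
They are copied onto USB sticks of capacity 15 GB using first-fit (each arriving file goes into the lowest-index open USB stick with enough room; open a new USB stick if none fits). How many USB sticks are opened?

  11 → USB stick 1 (new)  [load 11/15]
  14 → USB stick 2 (new)  [load 14/15]
  7 → USB stick 3 (new)  [load 7/15]
  4 → USB stick 1  [load 15/15]
  12 → USB stick 4 (new)  [load 12/15]
  11 → USB stick 5 (new)  [load 11/15]
  3 → USB stick 3  [load 10/15]
  9 → USB stick 6 (new)  [load 9/15]
  9 → USB stick 7 (new)  [load 9/15]
  12 → USB stick 8 (new)  [load 12/15]
  12 → USB stick 9 (new)  [load 12/15]
  4 → USB stick 3  [load 14/15]
9 USB sticks opened.

9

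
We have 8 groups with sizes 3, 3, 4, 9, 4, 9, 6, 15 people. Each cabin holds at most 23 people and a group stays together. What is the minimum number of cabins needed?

Total = 15 + 9 + 9 + 6 + 4 + 4 + 3 + 3 = 53 people.
Lower bound: ⌈53/23⌉ = 3 cabins.
A packing using 3 cabins:
  cabin 1: 15 + 6 = 21
  cabin 2: 9 + 9 + 4 = 22
  cabin 3: 4 + 3 + 3 = 10
This matches the lower bound, so 3 is optimal.

3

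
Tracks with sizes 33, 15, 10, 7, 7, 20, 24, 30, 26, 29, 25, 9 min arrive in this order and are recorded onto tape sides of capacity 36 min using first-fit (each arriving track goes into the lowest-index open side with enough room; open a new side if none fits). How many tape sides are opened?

8

  33 → side 1 (new)  [load 33/36]
  15 → side 2 (new)  [load 15/36]
  10 → side 2  [load 25/36]
  7 → side 2  [load 32/36]
  7 → side 3 (new)  [load 7/36]
  20 → side 3  [load 27/36]
  24 → side 4 (new)  [load 24/36]
  30 → side 5 (new)  [load 30/36]
  26 → side 6 (new)  [load 26/36]
  29 → side 7 (new)  [load 29/36]
  25 → side 8 (new)  [load 25/36]
  9 → side 3  [load 36/36]
8 tape sides opened.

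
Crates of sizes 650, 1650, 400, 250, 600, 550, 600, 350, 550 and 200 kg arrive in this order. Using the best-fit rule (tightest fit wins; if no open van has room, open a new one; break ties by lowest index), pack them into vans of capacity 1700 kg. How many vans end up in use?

  650 → van 1 (new)  [load 650/1700]
  1650 → van 2 (new)  [load 1650/1700]
  400 → van 1  [load 1050/1700]
  250 → van 1  [load 1300/1700]
  600 → van 3 (new)  [load 600/1700]
  550 → van 3  [load 1150/1700]
  600 → van 4 (new)  [load 600/1700]
  350 → van 1  [load 1650/1700]
  550 → van 3  [load 1700/1700]
  200 → van 4  [load 800/1700]
4 vans opened.

4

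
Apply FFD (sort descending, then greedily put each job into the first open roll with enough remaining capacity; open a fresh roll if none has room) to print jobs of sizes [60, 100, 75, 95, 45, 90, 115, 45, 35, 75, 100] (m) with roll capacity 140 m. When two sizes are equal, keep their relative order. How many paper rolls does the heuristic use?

7

Sorted descending: 115, 100, 100, 95, 90, 75, 75, 60, 45, 45, 35.
  115 → roll 1 (new)  [load 115/140]
  100 → roll 2 (new)  [load 100/140]
  100 → roll 3 (new)  [load 100/140]
  95 → roll 4 (new)  [load 95/140]
  90 → roll 5 (new)  [load 90/140]
  75 → roll 6 (new)  [load 75/140]
  75 → roll 7 (new)  [load 75/140]
  60 → roll 6  [load 135/140]
  45 → roll 4  [load 140/140]
  45 → roll 5  [load 135/140]
  35 → roll 2  [load 135/140]
7 paper rolls opened.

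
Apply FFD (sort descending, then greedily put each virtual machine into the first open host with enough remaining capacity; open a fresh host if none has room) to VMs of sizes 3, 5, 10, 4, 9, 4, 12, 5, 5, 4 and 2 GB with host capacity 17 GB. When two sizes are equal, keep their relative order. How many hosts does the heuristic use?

4

Sorted descending: 12, 10, 9, 5, 5, 5, 4, 4, 4, 3, 2.
  12 → host 1 (new)  [load 12/17]
  10 → host 2 (new)  [load 10/17]
  9 → host 3 (new)  [load 9/17]
  5 → host 1  [load 17/17]
  5 → host 2  [load 15/17]
  5 → host 3  [load 14/17]
  4 → host 4 (new)  [load 4/17]
  4 → host 4  [load 8/17]
  4 → host 4  [load 12/17]
  3 → host 3  [load 17/17]
  2 → host 2  [load 17/17]
4 hosts opened.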